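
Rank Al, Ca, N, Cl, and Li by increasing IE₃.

After 2 electrons have been removed, what remains? Al²⁺ still has 1 valence electron; Ca²⁺ is the bare [Ar] core; N²⁺ still has 3 valence electrons; Cl²⁺ still has 5 valence electrons; Li²⁺ is already 1 electron into the core.
Core electrons are held far more tightly than valence electrons, so Ca and Li top the IE_3 order.
Valence configurations: Al²⁺ [Ne]3s¹, N²⁺ [He]2s²2p¹, Cl²⁺ [Ne]3s²3p³.
The numbers (kJ/mol): Al 2745, Ca 4912, N 4578, Cl 3822, Li 11815.
So the third ionization energies run Al < Cl < N < Ca < Li.

Al < Cl < N < Ca < Li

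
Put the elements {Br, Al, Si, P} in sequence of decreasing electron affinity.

Br > Si > P > Al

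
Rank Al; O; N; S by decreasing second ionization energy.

O, N, S, Al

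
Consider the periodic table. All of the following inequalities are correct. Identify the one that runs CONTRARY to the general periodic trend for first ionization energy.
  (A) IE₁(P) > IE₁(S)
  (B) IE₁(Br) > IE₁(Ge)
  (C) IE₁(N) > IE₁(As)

The general trend: first ionization energy increases across a period and decreases down a group.
(A) P (period 3, group 15) vs S (period 3, group 16): the stated order contradicts the simple trend.
(B) Br (period 4, group 17) vs Ge (period 4, group 14): the stated order agrees with the simple trend.
(C) N (period 2, group 15) vs As (period 4, group 15): the stated order agrees with the simple trend.
The exception is (A): S (3p⁴) ionizes more easily than half-filled P (3p³) because the paired 3p electron in S is pushed out by e⁻–e⁻ repulsion.

(A)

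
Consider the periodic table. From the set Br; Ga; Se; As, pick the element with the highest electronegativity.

Br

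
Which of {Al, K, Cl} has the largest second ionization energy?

The second ionization energy removes an electron from the +1 ion. For each element: Al⁺ still has 2 valence electrons; K⁺ is the bare [Ar] core; Cl⁺ still has 6 valence electrons.
Breaking into a closed-shell core is much more expensive than removing a leftover valence electron — K has the largest IE_2 here.
Valence configurations: Al⁺ [Ne]3s², Cl⁺ [Ne]3s²3p⁴.
The numbers (kJ/mol): Al 1817, K 3052, Cl 2298.
Hence IE_2: Al < Cl < K.

K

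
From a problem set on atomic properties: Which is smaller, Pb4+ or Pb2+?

Pb4+

Both ions have Z = 82 protons, but Pb4+ has lost more electrons, so its remaining electrons feel a larger effective nuclear charge per electron and are pulled in more tightly.
Higher positive charge → smaller ion, so Pb2+ > Pb4+.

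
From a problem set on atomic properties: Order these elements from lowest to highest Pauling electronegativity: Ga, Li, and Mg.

Li is in period 2, group 1; Mg is in period 3, group 2; Ga is in period 4, group 13.
Smaller atoms with higher effective nuclear charge are more electronegative.
These sit on a diagonal, where the across-period and down-group effects partly cancel.
Mg > Li: the two effects oppose for this pair; the across-period effect wins (1.31 vs 0.98).
Ga > Mg: the two effects oppose for this pair; the across-period effect wins (1.81 vs 1.31).
For reference (Pauling): Li 0.98, Mg 1.31, Ga 1.81.
So from lowest to highest: Li < Mg < Ga.

Li < Mg < Ga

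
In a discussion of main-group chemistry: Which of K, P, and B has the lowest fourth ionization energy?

P

After 3 electrons have been removed, what remains? K³⁺ is already 2 electrons into the core; P³⁺ still has 2 valence electrons; B³⁺ is the bare [He] core.
Core electrons are held far more tightly than valence electrons, so K and B top the IE_4 order.
Approximate IE_4 values (kJ/mol): K 5877, P 4964, B 25026.
Hence IE_4: P < K < B.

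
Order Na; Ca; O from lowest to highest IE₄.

After 3 electrons have been removed, what remains? Na³⁺ is already 2 electrons into the core; Ca³⁺ is already 1 electron into the core; O³⁺ still has 3 valence electrons.
Usually core removal costs more than valence removal, but here the competition is close: a tightly held n=2 valence electron can cost more to remove than an n=3 core electron, so the actual values have to decide it.
The numbers (kJ/mol): Na 9543, Ca 6491, O 7469.
Putting it together, IE_4: Ca < O < Na.

Ca, O, Na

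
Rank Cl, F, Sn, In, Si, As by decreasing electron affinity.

Atoms with high Z_eff and room in the valence shell (especially the halogens) have the most exothermic electron affinities.
Neither a single period nor a single group — weigh both effects.
As > In: relative to In, both the across-period and down-group shifts push As's electron affinity up.
Sn > As: this pair runs against the simple trend — see the exception note.
Si > Sn: Si sits above Sn in group 14, so the down-group effect alone puts Si higher.
F > Si: relative to Si, both the across-period and down-group shifts push F's electron affinity up.
Cl > F: this pair runs against the simple trend — see the exception note.
Note the exception: Sn has a higher electron affinity than As, contrary to the simple trend — adding an electron to As's half-filled np³ subshell costs electron-pairing energy.
Note the exception: Cl has a higher electron affinity than F, contrary to the simple trend — F's small 2p subshell makes the incoming electron feel strong e⁻–e⁻ repulsion, so Cl actually releases more energy on gaining an electron.
Tabulated electron affinity (kJ/mol): F 328, Si 134, Cl 349, As 78, In 29, Sn 107.
So from highest to lowest: Cl > F > Si > Sn > As > In.

Cl > F > Si > Sn > As > In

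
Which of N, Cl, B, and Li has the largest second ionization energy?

Li

IE_2 is the cost of taking one more electron from the +1 cation: N⁺ still has 4 valence electrons; Cl⁺ still has 6 valence electrons; B⁺ still has 2 valence electrons; Li⁺ is the bare [He] core.
Core electrons are held far more tightly than valence electrons, so Li tops the IE_2 order.
Valence configurations: N⁺ [He]2s²2p², Cl⁺ [Ne]3s²3p⁴, B⁺ [He]2s².
The numbers (kJ/mol): N 2856, Cl 2298, B 2427, Li 7298.
Overall IE_2 order: Cl < B < N < Li.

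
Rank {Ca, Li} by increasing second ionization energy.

Ca, Li

The second ionization energy removes an electron from the +1 ion. For each element: Ca⁺ still has 1 valence electron; Li⁺ is the bare [He] core.
Breaking into a closed-shell core is much more expensive than removing a leftover valence electron — Li has the largest IE_2 here.
Approximate IE_2 values (kJ/mol): Ca 1145, Li 7298.
Overall IE_2 order: Ca < Li.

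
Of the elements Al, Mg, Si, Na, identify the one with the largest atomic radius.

Na

Na is in period 3, group 1; Mg is in period 3, group 2; Al is in period 3, group 13; Si is in period 3, group 14.
Across a period the added protons contract the valence shell; down a group each new principal shell makes the atom larger.
All lie in period 3, so atomic radius increases right to left.
The largest atomic radius among these belongs to Na.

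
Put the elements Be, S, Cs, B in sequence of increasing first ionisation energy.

Cs < B < Be < S

Be is in period 2, group 2; B is in period 2, group 13; S is in period 3, group 16; Cs is in period 6, group 1.
Across a period the outer electron is held more tightly (higher IE₁); down a group it sits in a higher shell, more shielded, and comes off more easily.
These span different periods and groups, so the two trends combine.
B > Cs: relative to Cs, both the across-period and down-group shifts push B's first ionization energy up.
Be > B: this pair runs against the simple trend — see the exception note.
S > Be: the two effects oppose for this pair; the across-period effect wins (1000 vs 900 kJ/mol).
Note the exception: Be has a higher first ionization energy than B, contrary to the simple trend — removing B's lone 2p electron is easier than breaking Be's filled 2s².
Approximate values (kJ/mol): Be 900, B 801, S 1000, Cs 376.
So from lowest to highest: Cs < B < Be < S.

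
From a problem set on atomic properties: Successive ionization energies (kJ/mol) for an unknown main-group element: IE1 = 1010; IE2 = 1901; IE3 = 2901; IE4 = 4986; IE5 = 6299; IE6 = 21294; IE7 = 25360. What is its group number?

Group 15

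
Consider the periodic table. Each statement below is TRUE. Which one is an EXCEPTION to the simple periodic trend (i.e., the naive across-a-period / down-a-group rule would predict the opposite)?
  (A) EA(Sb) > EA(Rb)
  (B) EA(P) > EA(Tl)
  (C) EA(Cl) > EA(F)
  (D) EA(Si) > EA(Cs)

(C)

The general trend: electron affinity increases across a period and decreases down a group.
(A) Sb (period 5, group 15) vs Rb (period 5, group 1): the stated order agrees with the simple trend.
(B) P (period 3, group 15) vs Tl (period 6, group 13): the stated order agrees with the simple trend.
(C) Cl (period 3, group 17) vs F (period 2, group 17): the stated order contradicts the simple trend.
(D) Si (period 3, group 14) vs Cs (period 6, group 1): the stated order agrees with the simple trend.
The exception is (C): F's small 2p subshell makes the incoming electron feel strong e⁻–e⁻ repulsion, so Cl actually releases more energy on gaining an electron.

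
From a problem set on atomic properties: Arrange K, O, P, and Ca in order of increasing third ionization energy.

P < K < Ca < O

Consider each +2 ion: K²⁺ is already 1 electron into the core; O²⁺ still has 4 valence electrons; P²⁺ still has 3 valence electrons; Ca²⁺ is the bare [Ar] core.
Usually core removal costs more than valence removal, but here the competition is close: a tightly held n=2 valence electron can cost more to remove than an n=3 core electron, so the actual values have to decide it.
Valence configurations: O²⁺ [He]2s²2p², P²⁺ [Ne]3s²3p¹.
The numbers (kJ/mol): K 4420, O 5300, P 2914, Ca 4912.
Putting it together, IE_3: P < K < Ca < O.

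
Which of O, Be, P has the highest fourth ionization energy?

IE_4 is the cost of taking one more electron from the +3 cation: O³⁺ still has 3 valence electrons; Be³⁺ is already 1 electron into the core; P³⁺ still has 2 valence electrons.
Breaking into a closed-shell core is much more expensive than removing a leftover valence electron — Be has the largest IE_4 here.
Valence configurations: O³⁺ [He]2s²2p¹, P³⁺ [Ne]3s².
Approximate IE_4 values (kJ/mol): O 7469, Be 21007, P 4964.
So the fourth ionization energies run P < O < Be.

Be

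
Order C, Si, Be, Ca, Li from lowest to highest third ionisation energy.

After 2 electrons have been removed, what remains? C²⁺ still has 2 valence electrons; Si²⁺ still has 2 valence electrons; Be²⁺ is the bare [He] core; Ca²⁺ is the bare [Ar] core; Li²⁺ is already 1 electron into the core.
Pulling an electron out of a noble-gas core costs far more than removing a remaining valence electron, so Ca, Li and Be sit at the high end of IE_3.
Valence configurations: C²⁺ [He]2s², Si²⁺ [Ne]3s².
The numbers (kJ/mol): C 4620, Si 3232, Be 14849, Ca 4912, Li 11815.
Overall IE_3 order: Si < C < Ca < Li < Be.

Si < C < Ca < Li < Be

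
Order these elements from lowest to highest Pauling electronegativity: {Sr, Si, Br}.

Si is in period 3, group 14; Br is in period 4, group 17; Sr is in period 5, group 2.
Electronegativity increases across a period and decreases down a group, tracking effective nuclear charge and atomic size.
Neither a single period nor a single group — weigh both effects.
Si > Sr: both effects reinforce here, so Si is clearly the higher of the two.
Br > Si: the two effects oppose for this pair; the across-period effect wins (2.96 vs 1.90).
For reference (Pauling): Si 1.90, Br 2.96, Sr 0.95.
So from lowest to highest: Sr < Si < Br.

Sr < Si < Br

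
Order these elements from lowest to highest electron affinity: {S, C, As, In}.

In, As, C, S

C is in period 2, group 14; S is in period 3, group 16; As is in period 4, group 15; In is in period 5, group 13.
Electron affinity generally becomes more exothermic across a period toward the halogens and less exothermic down a group.
These span different periods and groups, so the two trends combine.
As > In: both effects reinforce here, so As is clearly the higher of the two.
C > As: the two effects oppose for this pair; the down-group effect wins (122 vs 78 kJ/mol).
S > C: period and group pull opposite ways; the across-period shift dominates (200 vs 122 kJ/mol).
Tabulated electron affinity (kJ/mol): C 122, S 200, As 78, In 29.
So from lowest to highest: In < As < C < S.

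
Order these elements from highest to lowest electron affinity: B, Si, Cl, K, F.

B is in period 2, group 13; F is in period 2, group 17; Si is in period 3, group 14; Cl is in period 3, group 17; K is in period 4, group 1.
Electron affinity generally becomes more exothermic across a period toward the halogens and less exothermic down a group.
Neither a single period nor a single group — weigh both effects.
K > B: this pair runs against the simple trend — see the exception note.
Si > K: relative to K, both the across-period and down-group shifts push Si's electron affinity up.
F > Si: relative to Si, both the across-period and down-group shifts push F's electron affinity up.
Cl > F: this pair runs against the simple trend — see the exception note.
Note the exception: K has a higher electron affinity than B, contrary to the simple trend — B's ns²np¹ configuration gives only a small electron affinity — the sparsely filled np subshell binds an added electron weakly.
Note the exception: Cl has a higher electron affinity than F, contrary to the simple trend — F's small 2p subshell makes the incoming electron feel strong e⁻–e⁻ repulsion, so Cl actually releases more energy on gaining an electron.
For reference (kJ/mol): B 27, F 328, Si 134, Cl 349, K 48.
So from highest to lowest: Cl > F > Si > K > B.

Cl, F, Si, K, B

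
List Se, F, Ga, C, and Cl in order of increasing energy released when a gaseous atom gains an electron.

EA tends to increase across a period and decrease down a group, though the pattern is less regular than for IE or radius.
Neither a single period nor a single group — weigh both effects.
C > Ga: both effects reinforce here, so C is clearly the higher of the two.
Se > C: period and group pull opposite ways; the across-period shift dominates (195 vs 122 kJ/mol).
F > Se: relative to Se, both the across-period and down-group shifts push F's electron affinity up.
Cl > F: this pair runs against the simple trend — see the exception note.
Note the exception: Cl has a higher electron affinity than F, contrary to the simple trend — F's small 2p subshell makes the incoming electron feel strong e⁻–e⁻ repulsion, so Cl actually releases more energy on gaining an electron.
Tabulated electron affinity (kJ/mol): C 122, F 328, Cl 349, Ga 29, Se 195.
So from lowest to highest: Ga < C < Se < F < Cl.

Ga < C < Se < F < Cl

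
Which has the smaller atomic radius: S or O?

O

O is in period 2, group 16; S is in period 3, group 16.
Across a period the added protons contract the valence shell; down a group each new principal shell makes the atom larger.
All are in group 16, so atomic radius increases down the group.
So O has the smaller atomic radius (O < S).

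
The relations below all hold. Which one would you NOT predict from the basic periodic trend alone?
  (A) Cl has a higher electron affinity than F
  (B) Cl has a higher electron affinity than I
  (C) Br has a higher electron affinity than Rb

(A)

The general trend: electron affinity increases across a period and decreases down a group.
(A) Cl (period 3, group 17) vs F (period 2, group 17): the stated order contradicts the simple trend.
(B) Cl (period 3, group 17) vs I (period 5, group 17): the stated order agrees with the simple trend.
(C) Br (period 4, group 17) vs Rb (period 5, group 1): the stated order agrees with the simple trend.
The exception is (A): F's small 2p subshell makes the incoming electron feel strong e⁻–e⁻ repulsion, so Cl actually releases more energy on gaining an electron.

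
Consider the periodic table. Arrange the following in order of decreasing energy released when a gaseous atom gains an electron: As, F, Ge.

F is in period 2, group 17; Ge is in period 4, group 14; As is in period 4, group 15.
EA tends to increase across a period and decrease down a group, though the pattern is less regular than for IE or radius.
These span different periods and groups, so the two trends combine.
Ge > As: this pair runs against the simple trend — see the exception note.
F > Ge: relative to Ge, both the across-period and down-group shifts push F's electron affinity up.
Note the exception: Ge has a higher electron affinity than As, contrary to the simple trend — adding an electron to As's half-filled 4p³ is unfavourable, so Ge (4p²) has the more exothermic EA.
Approximate values (kJ/mol): F 328, Ge 119, As 78.
So from highest to lowest: F > Ge > As.

F > Ge > As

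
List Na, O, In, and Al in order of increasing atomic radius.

O < Al < In < Na

O is in period 2, group 16; Na is in period 3, group 1; Al is in period 3, group 13; In is in period 5, group 13.
Radius decreases left→right (rising Z_eff, same n) and increases top→bottom (higher n).
These span different periods and groups, so the two trends combine.
Al > O: both effects reinforce here, so Al is clearly the larger of the two.
In > Al: In sits below Al in group 13, so the down-group effect alone puts In larger.
Na > In: the two effects oppose for this pair; the across-period effect wins (155 vs 142 pm).
For reference (pm): O 63, Na 155, Al 126, In 142.
So from smallest to largest: O < Al < In < Na.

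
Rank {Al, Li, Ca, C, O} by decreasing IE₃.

Li, O, Ca, C, Al

Consider each +2 ion: Al²⁺ still has 1 valence electron; Li²⁺ is already 1 electron into the core; Ca²⁺ is the bare [Ar] core; C²⁺ still has 2 valence electrons; O²⁺ still has 4 valence electrons.
Usually core removal costs more than valence removal, but here the competition is close: a tightly held n=2 valence electron can cost more to remove than an n=3 core electron, so the actual values have to decide it.
Valence configurations: Al²⁺ [Ne]3s¹, C²⁺ [He]2s², O²⁺ [He]2s²2p².
The numbers (kJ/mol): Al 2745, Li 11815, Ca 4912, C 4620, O 5300.
Putting it together, IE_3: Al < C < Ca < O < Li.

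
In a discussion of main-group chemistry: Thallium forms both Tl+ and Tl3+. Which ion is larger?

Both ions have Z = 81 protons, but Tl3+ has lost more electrons, so its remaining electrons feel a larger effective nuclear charge per electron and are pulled in more tightly.
Higher positive charge → smaller ion, so Tl+ > Tl3+.

Tl+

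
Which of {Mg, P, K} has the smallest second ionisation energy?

Mg

IE_2 is the cost of taking one more electron from the +1 cation: Mg⁺ still has 1 valence electron; P⁺ still has 4 valence electrons; K⁺ is the bare [Ar] core.
Pulling an electron out of a noble-gas core costs far more than removing a remaining valence electron, so K sits at the high end of IE_2.
Valence configurations: Mg⁺ [Ne]3s¹, P⁺ [Ne]3s²3p².
The numbers (kJ/mol): Mg 1451, P 1907, K 3052.
Hence IE_2: Mg < P < K.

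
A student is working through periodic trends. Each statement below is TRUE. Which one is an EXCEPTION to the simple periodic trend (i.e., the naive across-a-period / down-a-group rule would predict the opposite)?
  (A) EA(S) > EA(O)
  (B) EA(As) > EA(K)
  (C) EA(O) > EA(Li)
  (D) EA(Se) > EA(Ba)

The general trend: electron affinity increases across a period and decreases down a group.
(A) S (period 3, group 16) vs O (period 2, group 16): the stated order contradicts the simple trend.
(B) As (period 4, group 15) vs K (period 4, group 1): the stated order agrees with the simple trend.
(C) O (period 2, group 16) vs Li (period 2, group 1): the stated order agrees with the simple trend.
(D) Se (period 4, group 16) vs Ba (period 6, group 2): the stated order agrees with the simple trend.
The exception is (A): the compact 2p subshell of O repels the added electron more than S's larger 3p does.

(A)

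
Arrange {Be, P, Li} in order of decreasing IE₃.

IE_3 is the cost of taking one more electron from the +2 cation: Be²⁺ is the bare [He] core; P²⁺ still has 3 valence electrons; Li²⁺ is already 1 electron into the core.
Pulling an electron out of a noble-gas core costs far more than removing a remaining valence electron, so Li and Be sit at the high end of IE_3.
Approximate IE_3 values (kJ/mol): Be 14849, P 2914, Li 11815.
Putting it together, IE_3: P < Li < Be.

Be > Li > P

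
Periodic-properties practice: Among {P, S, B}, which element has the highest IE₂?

The second ionization energy removes an electron from the +1 ion. For each element: P⁺ still has 4 valence electrons; S⁺ still has 5 valence electrons; B⁺ still has 2 valence electrons.
All are still removing valence electrons, so compare the +1 ions as you would atoms: IE_2 generally rises across a period (higher Z_eff) and falls down a group (larger shell), subject to the usual subshell exceptions.
Valence configurations: P⁺ [Ne]3s²3p², S⁺ [Ne]3s²3p³, B⁺ [He]2s².
Approximate IE_2 values (kJ/mol): P 1907, S 2252, B 2427.
Hence IE_2: P < S < B.

B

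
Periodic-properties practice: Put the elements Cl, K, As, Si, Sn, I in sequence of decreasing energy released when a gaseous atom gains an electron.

Cl, I, Si, Sn, As, K

Atoms with high Z_eff and room in the valence shell (especially the halogens) have the most exothermic electron affinities.
Neither a single period nor a single group — weigh both effects.
As > K: both are in period 4; the period trend gives As the larger value.
Sn > As: this pair runs against the simple trend — see the exception note.
Si > Sn: Si sits above Sn in group 14, so the down-group effect alone puts Si higher.
I > Si: period and group pull opposite ways; the across-period shift dominates (295 vs 134 kJ/mol).
Cl > I: Cl sits above I in group 17, so the down-group effect alone puts Cl higher.
Note the exception: Sn has a higher electron affinity than As, contrary to the simple trend — adding an electron to As's half-filled np³ subshell costs electron-pairing energy.
Approximate values (kJ/mol): Si 134, Cl 349, K 48, As 78, Sn 107, I 295.
So from highest to lowest: Cl > I > Si > Sn > As > K.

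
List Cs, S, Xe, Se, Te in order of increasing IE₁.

S is in period 3, group 16; Se is in period 4, group 16; Te is in period 5, group 16; Xe is in period 5, group 18; Cs is in period 6, group 1.
Removing the outermost electron gets harder across a period and easier down a group.
These span different periods and groups, so the two trends combine.
Te > Cs: both effects reinforce here, so Te is clearly the higher of the two.
Se > Te: they share group 16; the group trend gives Se the larger value.
S > Se: they share group 16; the group trend gives S the larger value.
Xe > S: the two effects oppose for this pair; the across-period effect wins (1170 vs 1000 kJ/mol).
Tabulated first ionization energy (kJ/mol): S 1000, Se 941, Te 869, Xe 1170, Cs 376.
So from lowest to highest: Cs < Te < Se < S < Xe.

Cs < Te < Se < S < Xe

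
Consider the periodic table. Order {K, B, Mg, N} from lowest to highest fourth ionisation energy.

K < N < Mg < B

Consider each +3 ion: K³⁺ is already 2 electrons into the core; B³⁺ is the bare [He] core; Mg³⁺ is already 1 electron into the core; N³⁺ still has 2 valence electrons.
Usually core removal costs more than valence removal, but here the competition is close: a tightly held n=2 valence electron can cost more to remove than an n=3 core electron, so the actual values have to decide it.
Tabulated IE_4 (kJ/mol): K 5877, B 25026, Mg 10543, N 7475.
Overall IE_4 order: K < N < Mg < B.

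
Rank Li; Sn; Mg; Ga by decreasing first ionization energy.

Li is in period 2, group 1; Mg is in period 3, group 2; Ga is in period 4, group 13; Sn is in period 5, group 14.
First ionization energy rises across a period (greater Z_eff holds electrons more tightly) and falls down a group (valence electrons are farther from the nucleus).
A diagonal step moves right (one effect) and down (the opposite effect) at once.
Ga > Li: period and group pull opposite ways; the across-period shift dominates (579 vs 520 kJ/mol).
Sn > Ga: period and group pull opposite ways; the across-period shift dominates (709 vs 579 kJ/mol).
Mg > Sn: period and group pull opposite ways; the down-group shift dominates (738 vs 709 kJ/mol).
Tabulated first ionization energy (kJ/mol): Li 520, Mg 738, Ga 579, Sn 709.
So from highest to lowest: Mg > Sn > Ga > Li.

Mg > Sn > Ga > Li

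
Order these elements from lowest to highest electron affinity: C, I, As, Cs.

Cs < As < C < I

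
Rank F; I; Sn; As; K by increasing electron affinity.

K < As < Sn < I < F

F is in period 2, group 17; K is in period 4, group 1; As is in period 4, group 15; Sn is in period 5, group 14; I is in period 5, group 17.
EA tends to increase across a period and decrease down a group, though the pattern is less regular than for IE or radius.
Neither a single period nor a single group — weigh both effects.
As > K: As lies to the right of K in period 4, so the across-period effect alone puts As higher.
Sn > As: this pair runs against the simple trend — see the exception note.
I > Sn: both are in period 5; the period trend gives I the larger value.
F > I: F sits above I in group 17, so the down-group effect alone puts F higher.
Note the exception: Sn has a higher electron affinity than As, contrary to the simple trend — adding an electron to As's half-filled np³ subshell costs electron-pairing energy.
For reference (kJ/mol): F 328, K 48, As 78, Sn 107, I 295.
So from lowest to highest: K < As < Sn < I < F.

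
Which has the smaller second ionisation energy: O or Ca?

Consider each +1 ion: O⁺ still has 5 valence electrons; Ca⁺ still has 1 valence electron.
All are still removing valence electrons, so compare the +1 ions as you would atoms: IE_2 generally rises across a period (higher Z_eff) and falls down a group (larger shell), subject to the usual subshell exceptions.
Valence configurations: O⁺ [He]2s²2p³, Ca⁺ [Ar]4s¹.
The numbers (kJ/mol): O 3388, Ca 1145.
Overall IE_2 order: Ca < O.

Ca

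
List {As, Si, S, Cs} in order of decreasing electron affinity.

S > Si > As > Cs

EA tends to increase across a period and decrease down a group, though the pattern is less regular than for IE or radius.
Here both period and group differ, so the two effects have to be weighed against each other.
As > Cs: both effects reinforce here, so As is clearly the higher of the two.
Si > As: the two effects oppose for this pair; the down-group effect wins (134 vs 78 kJ/mol).
S > Si: S lies to the right of Si in period 3, so the across-period effect alone puts S higher.
For reference (kJ/mol): Si 134, S 200, As 78, Cs 46.
So from highest to lowest: S > Si > As > Cs.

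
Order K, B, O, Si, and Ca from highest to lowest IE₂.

O > K > B > Si > Ca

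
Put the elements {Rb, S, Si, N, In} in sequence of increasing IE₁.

Rb < In < Si < S < N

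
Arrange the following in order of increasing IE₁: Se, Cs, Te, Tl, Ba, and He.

Across a period the outer electron is held more tightly (higher IE₁); down a group it sits in a higher shell, more shielded, and comes off more easily.
Here both period and group differ, so the two effects have to be weighed against each other.
Ba > Cs: both are in period 6; the period trend gives Ba the larger value.
Tl > Ba: both are in period 6; the period trend gives Tl the larger value.
Te > Tl: both effects reinforce here, so Te is clearly the higher of the two.
Se > Te: Se sits above Te in group 16, so the down-group effect alone puts Se higher.
He > Se: relative to Se, both the across-period and down-group shifts push He's first ionization energy up.
For reference (kJ/mol): He 2372, Se 941, Te 869, Cs 376, Ba 503, Tl 589.
So from lowest to highest: Cs < Ba < Tl < Te < Se < He.

Cs < Ba < Tl < Te < Se < He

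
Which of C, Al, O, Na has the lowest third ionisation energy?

Al

The third ionization energy removes an electron from the +2 ion. For each element: C²⁺ still has 2 valence electrons; Al²⁺ still has 1 valence electron; O²⁺ still has 4 valence electrons; Na²⁺ is already 1 electron into the core.
Pulling an electron out of a noble-gas core costs far more than removing a remaining valence electron, so Na sits at the high end of IE_3.
Valence configurations: C²⁺ [He]2s², Al²⁺ [Ne]3s¹, O²⁺ [He]2s²2p².
Tabulated IE_3 (kJ/mol): C 4620, Al 2745, O 5300, Na 6910.
Overall IE_3 order: Al < C < O < Na.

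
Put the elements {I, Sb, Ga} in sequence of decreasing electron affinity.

Ga is in period 4, group 13; Sb is in period 5, group 15; I is in period 5, group 17.
Adding an electron releases more energy for atoms nearer the top right (short of the noble gases).
Here both period and group differ, so the two effects have to be weighed against each other.
Sb > Ga: the two effects oppose for this pair; the across-period effect wins (103 vs 29 kJ/mol).
I > Sb: both are in period 5; the period trend gives I the larger value.
Approximate values (kJ/mol): Ga 29, Sb 103, I 295.
So from highest to lowest: I > Sb > Ga.

I, Sb, Ga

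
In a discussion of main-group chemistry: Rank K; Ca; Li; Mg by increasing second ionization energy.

Ca < Mg < K < Li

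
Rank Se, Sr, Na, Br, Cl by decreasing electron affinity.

Cl > Br > Se > Na > Sr

Adding an electron releases more energy for atoms nearer the top right (short of the noble gases).
Here both period and group differ, so the two effects have to be weighed against each other.
Na > Sr: period and group pull opposite ways; the down-group shift dominates (53 vs 5 kJ/mol).
Se > Na: the two effects oppose for this pair; the across-period effect wins (195 vs 53 kJ/mol).
Br > Se: Br lies to the right of Se in period 4, so the across-period effect alone puts Br higher.
Cl > Br: they share group 17; the group trend gives Cl the larger value.
For reference (kJ/mol): Na 53, Cl 349, Se 195, Br 325, Sr 5.
So from highest to lowest: Cl > Br > Se > Na > Sr.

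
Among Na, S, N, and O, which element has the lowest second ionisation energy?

S

The second ionization energy removes an electron from the +1 ion. For each element: Na⁺ is the bare [Ne] core; S⁺ still has 5 valence electrons; N⁺ still has 4 valence electrons; O⁺ still has 5 valence electrons.
Core electrons are held far more tightly than valence electrons, so Na tops the IE_2 order.
Valence configurations: S⁺ [Ne]3s²3p³, N⁺ [He]2s²2p², O⁺ [He]2s²2p³.
Approximate IE_2 values (kJ/mol): Na 4562, S 2252, N 2856, O 3388.
Hence IE_2: S < N < O < Na.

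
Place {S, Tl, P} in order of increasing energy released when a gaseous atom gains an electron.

Atoms with high Z_eff and room in the valence shell (especially the halogens) have the most exothermic electron affinities.
These span different periods and groups, so the two trends combine.
P > Tl: both effects reinforce here, so P is clearly the higher of the two.
S > P: S lies to the right of P in period 3, so the across-period effect alone puts S higher.
Tabulated electron affinity (kJ/mol): P 72, S 200, Tl 19.
So from lowest to highest: Tl < P < S.

Tl < P < S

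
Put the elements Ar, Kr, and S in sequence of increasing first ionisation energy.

S < Kr < Ar

S is in period 3, group 16; Ar is in period 3, group 18; Kr is in period 4, group 18.
Across a period the outer electron is held more tightly (higher IE₁); down a group it sits in a higher shell, more shielded, and comes off more easily.
These span different periods and groups, so the two trends combine.
Kr > S: the two effects oppose for this pair; the across-period effect wins (1351 vs 1000 kJ/mol).
Ar > Kr: they share group 18; the group trend gives Ar the larger value.
Tabulated first ionization energy (kJ/mol): S 1000, Ar 1521, Kr 1351.
So from lowest to highest: S < Kr < Ar.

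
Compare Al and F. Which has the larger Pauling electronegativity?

F

EN rises left→right (higher Z_eff, smaller atoms) and falls top→bottom (larger, more shielded atoms).
These span different periods and groups, so the two trends combine.
F > Al: both effects reinforce here, so F is clearly the higher of the two.
Approximate values (Pauling): F 3.98, Al 1.61.
So F has the larger Pauling electronegativity (F > Al).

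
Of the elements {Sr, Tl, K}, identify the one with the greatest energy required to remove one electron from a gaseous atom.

Tl

K is in period 4, group 1; Sr is in period 5, group 2; Tl is in period 6, group 13.
First ionization energy rises across a period (greater Z_eff holds electrons more tightly) and falls down a group (valence electrons are farther from the nucleus).
A diagonal step moves right (one effect) and down (the opposite effect) at once.
Sr > K: the two effects oppose for this pair; the across-period effect wins (550 vs 419 kJ/mol).
Tl > Sr: period and group pull opposite ways; the across-period shift dominates (589 vs 550 kJ/mol).
Approximate values (kJ/mol): K 419, Sr 550, Tl 589.
The greatest energy required to remove one electron from a gaseous atom among these belongs to Tl.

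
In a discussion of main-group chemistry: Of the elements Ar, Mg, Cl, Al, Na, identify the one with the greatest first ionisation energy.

Na is in period 3, group 1; Mg is in period 3, group 2; Al is in period 3, group 13; Cl is in period 3, group 17; Ar is in period 3, group 18.
Across a period the outer electron is held more tightly (higher IE₁); down a group it sits in a higher shell, more shielded, and comes off more easily.
All lie in period 3; the across-period trend (first ionization energy increases left to right) applies, with the exception below.
Note the exception: Mg has a higher first ionization energy than Al, contrary to the simple trend — Al's single 3p electron is easier to remove than one from Mg's filled 3s².
For reference (kJ/mol): Na 496, Mg 738, Al 578, Cl 1251, Ar 1521.
The greatest first ionisation energy among these belongs to Ar.

Ar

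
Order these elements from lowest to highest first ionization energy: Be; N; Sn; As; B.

Removing the outermost electron gets harder across a period and easier down a group.
These span different periods and groups, so the two trends combine.
B > Sn: period and group pull opposite ways; the down-group shift dominates (801 vs 709 kJ/mol).
Be > B: this pair runs against the simple trend — see the exception note.
As > Be: period and group pull opposite ways; the across-period shift dominates (947 vs 900 kJ/mol).
N > As: N sits above As in group 15, so the down-group effect alone puts N higher.
Note the exception: Be has a higher first ionization energy than B, contrary to the simple trend — removing B's lone 2p electron is easier than breaking Be's filled 2s².
Approximate values (kJ/mol): Be 900, B 801, N 1402, As 947, Sn 709.
So from lowest to highest: Sn < B < Be < As < N.

Sn < B < Be < As < N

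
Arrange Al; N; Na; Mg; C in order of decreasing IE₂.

Na, N, C, Al, Mg

Consider each +1 ion: Al⁺ still has 2 valence electrons; N⁺ still has 4 valence electrons; Na⁺ is the bare [Ne] core; Mg⁺ still has 1 valence electron; C⁺ still has 3 valence electrons.
Breaking into a closed-shell core is much more expensive than removing a leftover valence electron — Na has the largest IE_2 here.
Valence configurations: Al⁺ [Ne]3s², N⁺ [He]2s²2p², Mg⁺ [Ne]3s¹, C⁺ [He]2s²2p¹.
The numbers (kJ/mol): Al 1817, N 2856, Na 4562, Mg 1451, C 2353.
Overall IE_2 order: Mg < Al < C < N < Na.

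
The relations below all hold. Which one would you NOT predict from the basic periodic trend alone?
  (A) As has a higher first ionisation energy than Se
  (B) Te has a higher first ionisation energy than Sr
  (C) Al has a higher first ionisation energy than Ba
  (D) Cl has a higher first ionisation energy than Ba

(A)

The general trend: first ionisation energy increases across a period and decreases down a group.
(A) As (period 4, group 15) vs Se (period 4, group 16): the stated order contradicts the simple trend.
(B) Te (period 5, group 16) vs Sr (period 5, group 2): the stated order agrees with the simple trend.
(C) Al (period 3, group 13) vs Ba (period 6, group 2): the stated order agrees with the simple trend.
(D) Cl (period 3, group 17) vs Ba (period 6, group 2): the stated order agrees with the simple trend.
The exception is (A): Se (4p⁴) ionizes more easily than half-filled As (4p³).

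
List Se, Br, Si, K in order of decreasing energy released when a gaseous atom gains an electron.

Si is in period 3, group 14; K is in period 4, group 1; Se is in period 4, group 16; Br is in period 4, group 17.
Adding an electron releases more energy for atoms nearer the top right (short of the noble gases).
Neither a single period nor a single group — weigh both effects.
Si > K: both effects reinforce here, so Si is clearly the higher of the two.
Se > Si: period and group pull opposite ways; the across-period shift dominates (195 vs 134 kJ/mol).
Br > Se: Br lies to the right of Se in period 4, so the across-period effect alone puts Br higher.
For reference (kJ/mol): Si 134, K 48, Se 195, Br 325.
So from highest to lowest: Br > Se > Si > K.

Br > Se > Si > K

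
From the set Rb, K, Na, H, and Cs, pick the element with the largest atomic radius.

H is in period 1, group 1; Na is in period 3, group 1; K is in period 4, group 1; Rb is in period 5, group 1; Cs is in period 6, group 1.
Atomic radius shrinks across a period as nuclear charge pulls the same shell inward, and grows down a group as new shells are added.
All are in group 1, so atomic radius increases down the group.
The largest atomic radius among these belongs to Cs.

Cs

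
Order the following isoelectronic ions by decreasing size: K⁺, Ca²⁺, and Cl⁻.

All of these have 18 electrons, so size is governed by nuclear charge alone: the more protons, the stronger the pull on the same electron cloud, and the smaller the ion.
Nuclear charges: Ca²⁺ (Z=20), K⁺ (Z=19), Cl⁻ (Z=17).
Largest to smallest: Cl⁻ > K⁺ > Ca²⁺.

Cl⁻ > K⁺ > Ca²⁺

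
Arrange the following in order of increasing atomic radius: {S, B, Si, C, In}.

C < B < S < Si < In

B is in period 2, group 13; C is in period 2, group 14; Si is in period 3, group 14; S is in period 3, group 16; In is in period 5, group 13.
Across a period the added protons contract the valence shell; down a group each new principal shell makes the atom larger.
These span different periods and groups, so the two trends combine.
B > C: B lies to the left of C in period 2, so the across-period effect alone puts B larger.
S > B: period and group pull opposite ways; the down-group shift dominates (103 vs 85 pm).
Si > S: both are in period 3; the period trend gives Si the larger value.
In > Si: relative to Si, both the across-period and down-group shifts push In's atomic radius up.
Approximate values (pm): B 85, C 75, Si 116, S 103, In 142.
So from smallest to largest: C < B < S < Si < In.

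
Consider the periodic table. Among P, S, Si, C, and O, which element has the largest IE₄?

O

After 3 electrons have been removed, what remains? P³⁺ still has 2 valence electrons; S³⁺ still has 3 valence electrons; Si³⁺ still has 1 valence electron; C³⁺ still has 1 valence electron; O³⁺ still has 3 valence electrons.
All are still removing valence electrons, so compare the +3 ions as you would atoms: IE_4 generally rises across a period (higher Z_eff) and falls down a group (larger shell), subject to the usual subshell exceptions.
Valence configurations: P³⁺ [Ne]3s², S³⁺ [Ne]3s²3p¹, Si³⁺ [Ne]3s¹, C³⁺ [He]2s¹, O³⁺ [He]2s²2p¹.
S³⁺ loses a lone 3p electron whereas P³⁺ must break into a filled 3s² pair, so IE_4(P) > IE_4(S) even though S has the higher nuclear charge.
The numbers (kJ/mol): P 4964, S 4556, Si 4356, C 6223, O 7469.
So the fourth ionization energies run Si < S < P < C < O.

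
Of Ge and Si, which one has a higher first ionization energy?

IE₁ increases left→right with effective nuclear charge and decreases top→bottom as the valence shell moves farther out.
All are in group 14, so first ionization energy increases up the group.
So Si has the higher first ionization energy (Si > Ge).

Si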